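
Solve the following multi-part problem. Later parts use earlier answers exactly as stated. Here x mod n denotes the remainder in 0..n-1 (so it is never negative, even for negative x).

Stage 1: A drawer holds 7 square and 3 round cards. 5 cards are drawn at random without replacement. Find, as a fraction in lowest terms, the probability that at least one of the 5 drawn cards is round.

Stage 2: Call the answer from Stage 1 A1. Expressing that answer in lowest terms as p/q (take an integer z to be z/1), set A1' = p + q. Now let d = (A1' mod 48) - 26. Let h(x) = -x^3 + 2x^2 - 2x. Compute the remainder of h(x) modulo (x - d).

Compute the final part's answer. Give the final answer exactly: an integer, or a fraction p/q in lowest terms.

51

Stage 1: total draws C(10,5) = 252; complement C(7,5) = 21; favorable 252 - 21 = 231; P = 11/12; answer 11/12
Stage 2: A1 = 11/12; threaded value p + q = 23; d = -3; remainder = value at the root: -1*(-3)^3 + 2*(-3)^2 - 2*(-3)^1 = (27) + (18) + (6) = 51; answer 51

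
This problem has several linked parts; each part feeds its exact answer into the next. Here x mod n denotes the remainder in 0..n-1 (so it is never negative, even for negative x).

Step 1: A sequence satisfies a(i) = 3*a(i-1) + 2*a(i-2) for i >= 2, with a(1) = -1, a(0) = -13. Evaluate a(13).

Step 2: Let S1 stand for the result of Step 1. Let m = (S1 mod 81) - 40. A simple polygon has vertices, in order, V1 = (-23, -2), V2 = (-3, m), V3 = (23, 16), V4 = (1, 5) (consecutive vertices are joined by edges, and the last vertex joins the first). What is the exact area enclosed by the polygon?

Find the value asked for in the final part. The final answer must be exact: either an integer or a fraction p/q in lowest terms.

Step 1: a(2) = 3*(-1) + 2*(-13) = -29; iterating: a(2)=-29, a(3)=-89, a(4)=-325, a(5)=-1153, a(6)=-4109, a(7)=-14633, a(8)=-52117, a(9)=-185617, a(10)=-661085, a(11)=-2354489, a(12)=-8385637, a(13)=-29865889; answer -29865889
Step 2: S1 = -29865889; m = -14; cross terms: (-23*-14 - -3*-2)=316, (-3*16 - 23*-14)=274, (23*5 - 1*16)=99, (1*-2 - -23*5)=113; twice the area = |802| = 802; area = 401; answer 401

401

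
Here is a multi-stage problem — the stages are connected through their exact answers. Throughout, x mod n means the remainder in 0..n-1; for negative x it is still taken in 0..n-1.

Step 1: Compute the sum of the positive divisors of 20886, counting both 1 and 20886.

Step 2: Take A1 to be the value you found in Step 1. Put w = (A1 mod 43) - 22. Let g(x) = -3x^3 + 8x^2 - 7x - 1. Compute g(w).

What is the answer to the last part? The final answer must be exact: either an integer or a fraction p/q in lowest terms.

Step 1: 20886 = 2 * 3 * 59^2; sigma = (1 + 2) * (1 + 3) * (1 + 59 + 3481) = 3 * 4 * 3541 = 42492; answer 42492
Step 2: A1 = 42492; w = -14; -3*(-14)^3 + 8*(-14)^2 - 7*(-14)^1 - 1 = (8232) + (1568) + (98) + (-1) = 9897; answer 9897

9897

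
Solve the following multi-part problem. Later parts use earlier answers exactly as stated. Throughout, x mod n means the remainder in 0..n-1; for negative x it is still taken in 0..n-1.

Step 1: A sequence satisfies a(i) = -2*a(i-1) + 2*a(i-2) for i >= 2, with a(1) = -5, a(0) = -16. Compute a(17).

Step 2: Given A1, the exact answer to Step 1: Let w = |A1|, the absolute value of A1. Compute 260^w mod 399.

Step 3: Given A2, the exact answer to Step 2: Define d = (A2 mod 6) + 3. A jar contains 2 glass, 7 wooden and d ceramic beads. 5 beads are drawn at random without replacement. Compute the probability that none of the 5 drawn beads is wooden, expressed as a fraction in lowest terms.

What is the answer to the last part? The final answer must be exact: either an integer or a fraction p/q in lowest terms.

Step 1: a(2) = -2*(-5) + 2*(-16) = -22; iterating: a(2)=-22, a(3)=34, a(4)=-112, a(5)=292, a(6)=-808, a(7)=2200, a(8)=-6016, a(9)=16432, a(10)=-44896, a(11)=122656, a(12)=-335104, a(13)=915520, a(14)=-2501248, a(15)=6833536, a(16)=-18669568, a(17)=51006208; answer 51006208
Step 2: A1 = 51006208; w = 51006208; squarings mod 399: 260^1=260, 260^2=169, 260^4=232, 260^8=358, 260^16=85, 260^32=43, 260^64=253, 260^128=169, 260^256=232, 260^512=358, 260^1024=85, 260^2048=43, 260^4096=253, 260^8192=169, 260^16384=232, 260^32768=358, 260^65536=85, 260^131072=43, 260^262144=253, 260^524288=169, 260^1048576=232, 260^2097152=358, 260^4194304=85, 260^8388608=43, 260^16777216=253, 260^33554432=169; 260^51006208 = 260^256 * 260^512 * 260^2048 * 260^16384 * 260^131072 * 260^524288 * 260^16777216 * 260^33554432 = 232 (mod 399); answer 232
Step 3: A2 = 232; d = 7; total draws C(16,5) = 4368; favorable C(9,5) = 126; P = 3/104; answer 3/104

3/104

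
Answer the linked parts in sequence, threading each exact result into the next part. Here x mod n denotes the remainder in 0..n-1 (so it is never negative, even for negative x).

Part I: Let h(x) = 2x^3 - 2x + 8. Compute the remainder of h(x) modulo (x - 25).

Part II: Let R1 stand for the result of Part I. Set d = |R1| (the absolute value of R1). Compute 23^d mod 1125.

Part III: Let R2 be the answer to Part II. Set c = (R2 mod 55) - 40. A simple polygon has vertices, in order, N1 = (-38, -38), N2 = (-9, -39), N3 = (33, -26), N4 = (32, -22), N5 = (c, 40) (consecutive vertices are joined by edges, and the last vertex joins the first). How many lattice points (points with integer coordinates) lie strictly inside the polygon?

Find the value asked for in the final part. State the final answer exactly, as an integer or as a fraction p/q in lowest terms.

3013

Part I: remainder = value at the root: 2*(25)^3 - 2*(25)^1 + 8 = (31250) + (-50) + (8) = 31208; answer 31208
Part II: R1 = 31208; d = 31208; squarings mod 1125: 23^1=23, 23^2=529, 23^4=841, 23^8=781, 23^16=211, 23^32=646, 23^64=1066, 23^128=106, 23^256=1111, 23^512=196, 23^1024=166, 23^2048=556, 23^4096=886, 23^8192=871, 23^16384=391; 23^31208 = 23^8 * 23^32 * 23^64 * 23^128 * 23^256 * 23^2048 * 23^4096 * 23^8192 * 23^16384 = 781 (mod 1125); answer 781
Part III: R2 = 781; c = -29; cross terms: (-38*-39 - -9*-38)=1140, (-9*-26 - 33*-39)=1521, (33*-22 - 32*-26)=106, (32*40 - -29*-22)=642, (-29*-38 - -38*40)=2622; twice the area = |6031| = 6031; area = 6031/2; boundary points = 1 + 1 + 1 + 1 + 3 = 7; strictly interior points = area - boundary/2 + 1 = 3013; answer 3013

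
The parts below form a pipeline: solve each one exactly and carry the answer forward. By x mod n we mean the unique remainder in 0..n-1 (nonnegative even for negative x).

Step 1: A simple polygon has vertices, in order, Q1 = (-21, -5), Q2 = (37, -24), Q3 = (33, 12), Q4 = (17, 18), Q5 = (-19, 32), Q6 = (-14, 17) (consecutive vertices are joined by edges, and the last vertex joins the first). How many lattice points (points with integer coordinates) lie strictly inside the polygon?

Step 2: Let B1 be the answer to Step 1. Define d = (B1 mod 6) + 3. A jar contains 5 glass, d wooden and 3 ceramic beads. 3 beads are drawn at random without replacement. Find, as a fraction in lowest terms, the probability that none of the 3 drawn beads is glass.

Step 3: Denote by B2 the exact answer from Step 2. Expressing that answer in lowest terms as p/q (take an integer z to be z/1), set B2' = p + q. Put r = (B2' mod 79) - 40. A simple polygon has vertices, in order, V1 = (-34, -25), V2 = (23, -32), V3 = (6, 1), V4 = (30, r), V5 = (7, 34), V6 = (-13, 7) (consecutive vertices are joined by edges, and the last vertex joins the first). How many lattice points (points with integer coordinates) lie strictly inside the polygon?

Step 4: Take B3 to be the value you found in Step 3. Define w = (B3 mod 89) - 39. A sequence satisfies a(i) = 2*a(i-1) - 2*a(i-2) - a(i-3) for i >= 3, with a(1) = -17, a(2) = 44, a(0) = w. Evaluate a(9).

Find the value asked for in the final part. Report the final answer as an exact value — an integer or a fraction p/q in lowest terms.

Step 1: cross terms: (-21*-24 - 37*-5)=689, (37*12 - 33*-24)=1236, (33*18 - 17*12)=390, (17*32 - -19*18)=886, (-19*17 - -14*32)=125, (-14*-5 - -21*17)=427; twice the area = |3753| = 3753; area = 3753/2; boundary points = 1 + 4 + 2 + 2 + 5 + 1 = 15; strictly interior points = area - boundary/2 + 1 = 1870; answer 1870
Step 2: B1 = 1870; d = 7; total draws C(15,3) = 455; favorable C(10,3) = 120; P = 24/91; answer 24/91
Step 3: B2 = 24/91; threaded value p + q = 115; r = -4; cross terms: (-34*-32 - 23*-25)=1663, (23*1 - 6*-32)=215, (6*-4 - 30*1)=-54, (30*34 - 7*-4)=1048, (7*7 - -13*34)=491, (-13*-25 - -34*7)=563; twice the area = |3926| = 3926; area = 1963; boundary points = 1 + 1 + 1 + 1 + 1 + 1 = 6; strictly interior points = area - boundary/2 + 1 = 1961; answer 1961
Step 4: B3 = 1961; w = -36; a(3) = 2*(44) - 2*(-17) - 1*(-36) = 158; iterating: a(3)=158, a(4)=245, a(5)=130, a(6)=-388, a(7)=-1281, a(8)=-1916, a(9)=-882; answer -882

-882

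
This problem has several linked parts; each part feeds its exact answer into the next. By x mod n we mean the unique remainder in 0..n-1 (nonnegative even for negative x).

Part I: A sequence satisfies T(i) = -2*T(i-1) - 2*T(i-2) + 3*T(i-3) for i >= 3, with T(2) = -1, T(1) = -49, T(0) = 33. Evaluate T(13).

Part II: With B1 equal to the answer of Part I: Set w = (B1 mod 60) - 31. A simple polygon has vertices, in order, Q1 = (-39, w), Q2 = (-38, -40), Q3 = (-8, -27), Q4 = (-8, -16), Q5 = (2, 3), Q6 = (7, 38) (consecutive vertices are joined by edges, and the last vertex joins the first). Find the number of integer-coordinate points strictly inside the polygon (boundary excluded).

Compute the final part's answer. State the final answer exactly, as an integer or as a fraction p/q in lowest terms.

Part I: T(3) = -2*(-1) - 2*(-49) + 3*(33) = 199; iterating: T(3)=199, T(4)=-543, T(5)=685, T(6)=313, T(7)=-3625, T(8)=8679, T(9)=-9169, T(10)=-9895, T(11)=64165, T(12)=-136047, T(13)=114079; answer 114079
Part II: B1 = 114079; w = -12; cross terms: (-39*-40 - -38*-12)=1104, (-38*-27 - -8*-40)=706, (-8*-16 - -8*-27)=-88, (-8*3 - 2*-16)=8, (2*38 - 7*3)=55, (7*-12 - -39*38)=1398; twice the area = |3183| = 3183; area = 3183/2; boundary points = 1 + 1 + 11 + 1 + 5 + 2 = 21; strictly interior points = area - boundary/2 + 1 = 1582; answer 1582

1582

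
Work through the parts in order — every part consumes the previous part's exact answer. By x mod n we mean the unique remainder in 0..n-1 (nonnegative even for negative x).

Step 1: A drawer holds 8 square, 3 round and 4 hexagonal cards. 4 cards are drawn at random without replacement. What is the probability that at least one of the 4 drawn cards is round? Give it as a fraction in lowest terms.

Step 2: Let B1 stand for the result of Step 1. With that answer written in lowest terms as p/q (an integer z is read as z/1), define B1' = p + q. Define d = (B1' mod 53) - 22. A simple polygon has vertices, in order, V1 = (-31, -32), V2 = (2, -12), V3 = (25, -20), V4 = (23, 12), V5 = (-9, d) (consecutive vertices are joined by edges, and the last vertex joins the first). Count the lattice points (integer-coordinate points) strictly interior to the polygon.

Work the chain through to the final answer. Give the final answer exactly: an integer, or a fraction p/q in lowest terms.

1491

Step 1: total draws C(15,4) = 1365; complement C(12,4) = 495; favorable 1365 - 495 = 870; P = 58/91; answer 58/91
Step 2: B1 = 58/91; threaded value p + q = 149; d = 21; cross terms: (-31*-12 - 2*-32)=436, (2*-20 - 25*-12)=260, (25*12 - 23*-20)=760, (23*21 - -9*12)=591, (-9*-32 - -31*21)=939; twice the area = |2986| = 2986; area = 1493; boundary points = 1 + 1 + 2 + 1 + 1 = 6; strictly interior points = area - boundary/2 + 1 = 1491; answer 1491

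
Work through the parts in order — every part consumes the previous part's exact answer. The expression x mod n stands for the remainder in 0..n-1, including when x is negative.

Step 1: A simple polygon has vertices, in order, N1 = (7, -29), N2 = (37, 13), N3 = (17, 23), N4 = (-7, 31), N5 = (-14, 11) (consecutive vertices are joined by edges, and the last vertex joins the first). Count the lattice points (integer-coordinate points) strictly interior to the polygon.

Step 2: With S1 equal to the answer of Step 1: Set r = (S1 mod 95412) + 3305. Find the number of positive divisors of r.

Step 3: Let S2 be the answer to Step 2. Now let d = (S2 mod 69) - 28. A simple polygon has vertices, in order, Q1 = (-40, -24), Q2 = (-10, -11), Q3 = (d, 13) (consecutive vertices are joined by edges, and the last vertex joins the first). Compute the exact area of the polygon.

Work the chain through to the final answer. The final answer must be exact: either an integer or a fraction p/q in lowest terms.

Step 1: cross terms: (7*13 - 37*-29)=1164, (37*23 - 17*13)=630, (17*31 - -7*23)=688, (-7*11 - -14*31)=357, (-14*-29 - 7*11)=329; twice the area = |3168| = 3168; area = 1584; boundary points = 6 + 10 + 8 + 1 + 1 = 26; strictly interior points = area - boundary/2 + 1 = 1572; answer 1572
Step 2: S1 = 1572; r = 4877; 4877 is prime, so its only divisors are 1 and 4877; count = 2; answer 2
Step 3: S2 = 2; d = -26; cross terms: (-40*-11 - -10*-24)=200, (-10*13 - -26*-11)=-416, (-26*-24 - -40*13)=1144; twice the area = |928| = 928; area = 464; answer 464

464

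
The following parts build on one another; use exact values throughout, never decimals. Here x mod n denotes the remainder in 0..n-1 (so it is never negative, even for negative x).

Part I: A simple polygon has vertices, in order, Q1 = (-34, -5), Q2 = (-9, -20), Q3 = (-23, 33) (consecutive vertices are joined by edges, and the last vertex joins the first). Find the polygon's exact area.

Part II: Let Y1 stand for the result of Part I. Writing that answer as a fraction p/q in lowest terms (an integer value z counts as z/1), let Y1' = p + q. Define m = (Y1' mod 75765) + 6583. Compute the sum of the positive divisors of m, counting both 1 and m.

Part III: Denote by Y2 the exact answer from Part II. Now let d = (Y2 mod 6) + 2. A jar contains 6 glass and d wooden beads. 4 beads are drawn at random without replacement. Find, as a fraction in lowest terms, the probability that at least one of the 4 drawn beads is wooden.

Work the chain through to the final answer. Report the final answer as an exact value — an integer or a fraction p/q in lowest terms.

Part I: cross terms: (-34*-20 - -9*-5)=635, (-9*33 - -23*-20)=-757, (-23*-5 - -34*33)=1237; twice the area = |1115| = 1115; area = 1115/2; answer 1115/2
Part II: Y1 = 1115/2; threaded value p + q = 1117; m = 7700; 7700 = 2^2 * 5^2 * 7 * 11; sigma = (1 + 2 + 4) * (1 + 5 + 25) * (1 + 7) * (1 + 11) = 7 * 31 * 8 * 12 = 20832; answer 20832
Part III: Y2 = 20832; d = 2; total draws C(8,4) = 70; complement C(6,4) = 15; favorable 70 - 15 = 55; P = 11/14; answer 11/14

11/14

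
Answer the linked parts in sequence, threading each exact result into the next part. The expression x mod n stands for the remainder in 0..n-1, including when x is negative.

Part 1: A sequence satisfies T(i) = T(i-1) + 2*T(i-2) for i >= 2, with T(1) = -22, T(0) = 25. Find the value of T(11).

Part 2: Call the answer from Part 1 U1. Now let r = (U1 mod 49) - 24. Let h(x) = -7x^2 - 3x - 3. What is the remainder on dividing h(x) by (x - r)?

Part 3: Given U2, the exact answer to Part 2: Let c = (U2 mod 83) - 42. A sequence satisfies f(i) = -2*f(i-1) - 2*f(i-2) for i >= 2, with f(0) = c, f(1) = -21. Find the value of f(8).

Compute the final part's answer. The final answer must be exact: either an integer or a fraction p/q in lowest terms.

Part 1: T(2) = 1*(-22) + 2*(25) = 28; iterating: T(2)=28, T(3)=-16, T(4)=40, T(5)=8, T(6)=88, T(7)=104, T(8)=280, T(9)=488, T(10)=1048, T(11)=2024; answer 2024
Part 2: U1 = 2024; r = -9; remainder = value at the root: -7*(-9)^2 - 3*(-9)^1 - 3 = (-567) + (27) + (-3) = -543; answer -543
Part 3: U2 = -543; c = -4; f(2) = -2*(-21) - 2*(-4) = 50; iterating: f(2)=50, f(3)=-58, f(4)=16, f(5)=84, f(6)=-200, f(7)=232, f(8)=-64; answer -64

-64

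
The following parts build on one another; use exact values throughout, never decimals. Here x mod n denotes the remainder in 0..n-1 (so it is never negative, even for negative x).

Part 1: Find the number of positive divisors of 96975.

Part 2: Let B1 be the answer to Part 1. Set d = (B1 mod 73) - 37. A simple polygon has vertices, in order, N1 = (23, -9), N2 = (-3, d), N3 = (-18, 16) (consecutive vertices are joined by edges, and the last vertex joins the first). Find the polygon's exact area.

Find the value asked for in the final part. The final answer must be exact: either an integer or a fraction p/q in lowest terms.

Part 1: 96975 = 3^2 * 5^2 * 431; number of divisors = (2+1) * (2+1) * (1+1) = 18; answer 18
Part 2: B1 = 18; d = -19; cross terms: (23*-19 - -3*-9)=-464, (-3*16 - -18*-19)=-390, (-18*-9 - 23*16)=-206; twice the area = |-1060| = 1060; area = 530; answer 530

530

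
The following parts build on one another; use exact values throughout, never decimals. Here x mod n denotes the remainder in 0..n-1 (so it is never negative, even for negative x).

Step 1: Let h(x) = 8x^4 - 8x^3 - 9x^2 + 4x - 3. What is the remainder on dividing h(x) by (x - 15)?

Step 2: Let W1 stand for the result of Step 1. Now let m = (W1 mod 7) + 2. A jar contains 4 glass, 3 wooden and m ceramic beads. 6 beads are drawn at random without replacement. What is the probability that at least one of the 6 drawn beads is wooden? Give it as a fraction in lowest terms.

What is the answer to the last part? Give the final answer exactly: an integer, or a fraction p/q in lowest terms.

53/65

Step 1: remainder = value at the root: 8*(15)^4 - 8*(15)^3 - 9*(15)^2 + 4*(15)^1 - 3 = (405000) + (-27000) + (-2025) + (60) + (-3) = 376032; answer 376032
Step 2: W1 = 376032; m = 8; total draws C(15,6) = 5005; complement C(12,6) = 924; favorable 5005 - 924 = 4081; P = 53/65; answer 53/65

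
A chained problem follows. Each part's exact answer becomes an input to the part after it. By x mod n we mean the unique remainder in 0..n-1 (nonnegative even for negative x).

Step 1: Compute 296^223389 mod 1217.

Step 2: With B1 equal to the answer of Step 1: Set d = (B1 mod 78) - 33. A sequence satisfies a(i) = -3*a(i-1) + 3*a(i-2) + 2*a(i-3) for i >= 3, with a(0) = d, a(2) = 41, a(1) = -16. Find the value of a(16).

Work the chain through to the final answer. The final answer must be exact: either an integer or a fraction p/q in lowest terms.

Step 1: squarings mod 1217: 296^1=296, 296^2=1209, 296^4=64, 296^8=445, 296^16=871, 296^32=450, 296^64=478, 296^128=905, 296^256=1201, 296^512=256, 296^1024=1035, 296^2048=265, 296^4096=856, 296^8192=102, 296^16384=668, 296^32768=802, 296^65536=628, 296^131072=76; 296^223389 = 296^1 * 296^4 * 296^8 * 296^16 * 296^128 * 296^2048 * 296^8192 * 296^16384 * 296^65536 * 296^131072 = 1143 (mod 1217); answer 1143
Step 2: B1 = 1143; d = 18; a(3) = -3*(41) + 3*(-16) + 2*(18) = -135; iterating: a(3)=-135, a(4)=496, a(5)=-1811, a(6)=6651, a(7)=-24394, a(8)=89513, a(9)=-328419, a(10)=1205008, a(11)=-4421255, a(12)=16221951, a(13)=-59519602, a(14)=218382149, a(15)=-801261351, a(16)=2939891296; answer 2939891296

2939891296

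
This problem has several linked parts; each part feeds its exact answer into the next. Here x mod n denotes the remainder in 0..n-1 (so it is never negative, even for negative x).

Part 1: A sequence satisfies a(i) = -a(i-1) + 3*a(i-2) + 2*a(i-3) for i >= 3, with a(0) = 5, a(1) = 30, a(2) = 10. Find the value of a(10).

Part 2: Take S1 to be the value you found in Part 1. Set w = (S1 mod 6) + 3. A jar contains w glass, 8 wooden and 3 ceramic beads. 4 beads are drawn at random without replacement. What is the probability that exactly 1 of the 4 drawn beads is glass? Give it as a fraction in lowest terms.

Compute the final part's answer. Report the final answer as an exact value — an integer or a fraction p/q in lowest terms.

77/204

Part 1: a(3) = -1*(10) + 3*(30) + 2*(5) = 90; iterating: a(3)=90, a(4)=0, a(5)=290, a(6)=-110, a(7)=980, a(8)=-730, a(9)=3450, a(10)=-3680; answer -3680
Part 2: S1 = -3680; w = 7; total draws C(18,4) = 3060; favorable C(7,1)*C(11,3) = 1155; P = 77/204; answer 77/204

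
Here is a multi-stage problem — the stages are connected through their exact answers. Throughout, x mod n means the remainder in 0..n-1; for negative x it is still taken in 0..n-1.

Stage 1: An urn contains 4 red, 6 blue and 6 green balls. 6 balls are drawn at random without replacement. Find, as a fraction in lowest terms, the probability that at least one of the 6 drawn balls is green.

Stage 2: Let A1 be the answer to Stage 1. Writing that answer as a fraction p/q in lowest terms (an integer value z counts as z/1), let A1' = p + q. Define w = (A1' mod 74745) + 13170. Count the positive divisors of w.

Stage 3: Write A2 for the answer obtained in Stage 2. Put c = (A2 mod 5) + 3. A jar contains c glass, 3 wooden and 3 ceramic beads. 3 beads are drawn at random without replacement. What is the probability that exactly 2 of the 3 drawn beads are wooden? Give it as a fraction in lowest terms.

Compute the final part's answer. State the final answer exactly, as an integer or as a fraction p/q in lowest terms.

Stage 1: total draws C(16,6) = 8008; complement C(10,6) = 210; favorable 8008 - 210 = 7798; P = 557/572; answer 557/572
Stage 2: A1 = 557/572; threaded value p + q = 1129; w = 14299; 14299 = 79 * 181; number of divisors = (1+1) * (1+1) = 4; answer 4
Stage 3: A2 = 4; c = 7; total draws C(13,3) = 286; favorable C(3,2)*C(10,1) = 30; P = 15/143; answer 15/143

15/143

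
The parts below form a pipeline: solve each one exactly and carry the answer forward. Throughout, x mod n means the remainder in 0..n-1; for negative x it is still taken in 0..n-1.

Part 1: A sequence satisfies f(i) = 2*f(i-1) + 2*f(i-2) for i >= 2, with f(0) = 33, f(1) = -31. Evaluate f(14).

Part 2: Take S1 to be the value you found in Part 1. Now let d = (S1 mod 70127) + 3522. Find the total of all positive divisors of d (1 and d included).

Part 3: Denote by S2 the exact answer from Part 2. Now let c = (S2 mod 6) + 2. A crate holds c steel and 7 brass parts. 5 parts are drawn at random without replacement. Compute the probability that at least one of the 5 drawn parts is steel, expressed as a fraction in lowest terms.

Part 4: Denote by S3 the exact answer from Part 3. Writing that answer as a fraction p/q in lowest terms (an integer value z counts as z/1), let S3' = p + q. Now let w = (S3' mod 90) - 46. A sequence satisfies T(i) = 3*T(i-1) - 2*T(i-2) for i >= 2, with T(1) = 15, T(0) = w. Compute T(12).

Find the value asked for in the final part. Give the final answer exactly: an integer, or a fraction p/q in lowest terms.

Part 1: f(2) = 2*(-31) + 2*(33) = 4; iterating: f(2)=4, f(3)=-54, f(4)=-100, f(5)=-308, f(6)=-816, f(7)=-2248, f(8)=-6128, f(9)=-16752, f(10)=-45760, f(11)=-125024, f(12)=-341568, f(13)=-933184, f(14)=-2549504; answer -2549504
Part 2: S1 = -2549504; d = 48717; 48717 = 3^2 * 5413; sigma = (1 + 3 + 9) * (1 + 5413) = 13 * 5414 = 70382; answer 70382
Part 3: S2 = 70382; c = 4; total draws C(11,5) = 462; complement C(7,5) = 21; favorable 462 - 21 = 441; P = 21/22; answer 21/22
Part 4: S3 = 21/22; threaded value p + q = 43; w = -3; T(2) = 3*(15) - 2*(-3) = 51; iterating: T(2)=51, T(3)=123, T(4)=267, T(5)=555, T(6)=1131, T(7)=2283, T(8)=4587, T(9)=9195, T(10)=18411, T(11)=36843, T(12)=73707; answer 73707

73707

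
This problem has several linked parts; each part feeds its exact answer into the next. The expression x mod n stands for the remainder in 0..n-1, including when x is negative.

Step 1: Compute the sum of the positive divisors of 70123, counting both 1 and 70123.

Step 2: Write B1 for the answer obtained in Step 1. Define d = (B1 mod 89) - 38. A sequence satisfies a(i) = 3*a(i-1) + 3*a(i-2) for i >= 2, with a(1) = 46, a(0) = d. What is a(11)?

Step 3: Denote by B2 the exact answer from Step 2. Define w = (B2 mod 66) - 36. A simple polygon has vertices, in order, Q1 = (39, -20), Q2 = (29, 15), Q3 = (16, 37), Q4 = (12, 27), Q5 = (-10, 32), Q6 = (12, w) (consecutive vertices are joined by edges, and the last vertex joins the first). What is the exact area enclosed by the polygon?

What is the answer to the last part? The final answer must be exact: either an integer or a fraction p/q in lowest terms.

Step 1: 70123 is prime, so its only divisors are 1 and 70123; sigma = 1 + 70123 = 70124; answer 70124
Step 2: B1 = 70124; d = 43; a(2) = 3*(46) + 3*(43) = 267; iterating: a(2)=267, a(3)=939, a(4)=3618, a(5)=13671, a(6)=51867, a(7)=196614, a(8)=745443, a(9)=2826171, a(10)=10714842, a(11)=40623039; answer 40623039
Step 3: B2 = 40623039; w = 3; cross terms: (39*15 - 29*-20)=1165, (29*37 - 16*15)=833, (16*27 - 12*37)=-12, (12*32 - -10*27)=654, (-10*3 - 12*32)=-414, (12*-20 - 39*3)=-357; twice the area = |1869| = 1869; area = 1869/2; answer 1869/2

1869/2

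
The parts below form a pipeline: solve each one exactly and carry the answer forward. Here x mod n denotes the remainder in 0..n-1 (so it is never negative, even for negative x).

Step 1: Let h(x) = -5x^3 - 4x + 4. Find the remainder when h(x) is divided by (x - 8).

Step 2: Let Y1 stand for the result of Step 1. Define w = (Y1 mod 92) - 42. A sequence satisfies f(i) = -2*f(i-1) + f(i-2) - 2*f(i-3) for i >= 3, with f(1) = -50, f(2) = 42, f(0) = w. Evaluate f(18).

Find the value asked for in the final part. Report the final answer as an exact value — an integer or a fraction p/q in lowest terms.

477297754

Step 1: remainder = value at the root: -5*(8)^3 - 4*(8)^1 + 4 = (-2560) + (-32) + (4) = -2588; answer -2588
Step 2: Y1 = -2588; w = 38; f(3) = -2*(42) + 1*(-50) - 2*(38) = -210; iterating: f(3)=-210, f(4)=562, f(5)=-1418, f(6)=3818, f(7)=-10178, f(8)=27010, f(9)=-71834, f(10)=191034, f(11)=-507922, f(12)=1350546, f(13)=-3591082, f(14)=9548554, f(15)=-25389282, f(16)=67509282, f(17)=-179504954, f(18)=477297754; answer 477297754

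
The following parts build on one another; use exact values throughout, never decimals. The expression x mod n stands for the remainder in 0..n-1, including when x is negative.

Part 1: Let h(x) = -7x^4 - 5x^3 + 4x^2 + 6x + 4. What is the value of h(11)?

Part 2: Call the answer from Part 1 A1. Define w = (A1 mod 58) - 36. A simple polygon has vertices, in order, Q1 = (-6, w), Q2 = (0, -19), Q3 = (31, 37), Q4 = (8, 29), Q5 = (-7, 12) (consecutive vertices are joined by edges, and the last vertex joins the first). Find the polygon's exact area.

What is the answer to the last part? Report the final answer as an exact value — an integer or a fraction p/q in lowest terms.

1607/2

Part 1: -7*(11)^4 - 5*(11)^3 + 4*(11)^2 + 6*(11)^1 + 4 = (-102487) + (-6655) + (484) + (66) + (4) = -108588; answer -108588
Part 2: A1 = -108588; w = 10; cross terms: (-6*-19 - 0*10)=114, (0*37 - 31*-19)=589, (31*29 - 8*37)=603, (8*12 - -7*29)=299, (-7*10 - -6*12)=2; twice the area = |1607| = 1607; area = 1607/2; answer 1607/2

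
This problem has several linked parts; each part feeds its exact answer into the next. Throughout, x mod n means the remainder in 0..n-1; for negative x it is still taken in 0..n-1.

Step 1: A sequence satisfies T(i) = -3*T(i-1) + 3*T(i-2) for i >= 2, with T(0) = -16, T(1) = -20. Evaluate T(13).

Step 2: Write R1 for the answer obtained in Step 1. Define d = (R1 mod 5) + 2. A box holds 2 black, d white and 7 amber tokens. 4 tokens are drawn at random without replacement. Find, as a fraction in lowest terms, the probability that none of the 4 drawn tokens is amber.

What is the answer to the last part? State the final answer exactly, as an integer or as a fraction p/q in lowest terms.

1/330

Step 1: T(2) = -3*(-20) + 3*(-16) = 12; iterating: T(2)=12, T(3)=-96, T(4)=324, T(5)=-1260, T(6)=4752, T(7)=-18036, T(8)=68364, T(9)=-259200, T(10)=982692, T(11)=-3725676, T(12)=14125104, T(13)=-53552340; answer -53552340
Step 2: R1 = -53552340; d = 2; total draws C(11,4) = 330; favorable C(4,4) = 1; P = 1/330; answer 1/330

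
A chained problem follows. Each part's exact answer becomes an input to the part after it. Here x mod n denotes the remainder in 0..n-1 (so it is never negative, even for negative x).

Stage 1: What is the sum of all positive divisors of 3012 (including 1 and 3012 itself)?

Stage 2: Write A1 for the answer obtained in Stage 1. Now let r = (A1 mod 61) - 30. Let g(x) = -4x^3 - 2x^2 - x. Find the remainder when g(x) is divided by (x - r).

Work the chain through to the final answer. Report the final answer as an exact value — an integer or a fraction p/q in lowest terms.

-5577

Stage 1: 3012 = 2^2 * 3 * 251; sigma = (1 + 2 + 4) * (1 + 3) * (1 + 251) = 7 * 4 * 252 = 7056; answer 7056
Stage 2: A1 = 7056; r = 11; remainder = value at the root: -4*(11)^3 - 2*(11)^2 - 1*(11)^1 = (-5324) + (-242) + (-11) = -5577; answer -5577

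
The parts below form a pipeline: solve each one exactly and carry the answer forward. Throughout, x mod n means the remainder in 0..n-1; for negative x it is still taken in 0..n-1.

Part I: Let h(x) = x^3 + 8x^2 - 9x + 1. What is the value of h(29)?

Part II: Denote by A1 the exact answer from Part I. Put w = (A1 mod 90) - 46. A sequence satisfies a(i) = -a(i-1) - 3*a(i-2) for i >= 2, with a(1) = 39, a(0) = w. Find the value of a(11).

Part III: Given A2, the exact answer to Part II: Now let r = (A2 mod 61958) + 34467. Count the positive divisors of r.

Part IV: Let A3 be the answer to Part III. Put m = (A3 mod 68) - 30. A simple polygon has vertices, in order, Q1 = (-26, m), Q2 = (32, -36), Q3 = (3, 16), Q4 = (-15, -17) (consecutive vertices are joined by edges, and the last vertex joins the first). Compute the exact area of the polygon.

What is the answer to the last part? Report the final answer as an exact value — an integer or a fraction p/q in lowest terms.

Part I: 1*(29)^3 + 8*(29)^2 - 9*(29)^1 + 1 = (24389) + (6728) + (-261) + (1) = 30857; answer 30857
Part II: A1 = 30857; w = 31; a(2) = -1*(39) - 3*(31) = -132; iterating: a(2)=-132, a(3)=15, a(4)=381, a(5)=-426, a(6)=-717, a(7)=1995, a(8)=156, a(9)=-6141, a(10)=5673, a(11)=12750; answer 12750
Part III: A2 = 12750; r = 47217; 47217 = 3 * 15739; number of divisors = (1+1) * (1+1) = 4; answer 4
Part IV: A3 = 4; m = -26; cross terms: (-26*-36 - 32*-26)=1768, (32*16 - 3*-36)=620, (3*-17 - -15*16)=189, (-15*-26 - -26*-17)=-52; twice the area = |2525| = 2525; area = 2525/2; answer 2525/2

2525/2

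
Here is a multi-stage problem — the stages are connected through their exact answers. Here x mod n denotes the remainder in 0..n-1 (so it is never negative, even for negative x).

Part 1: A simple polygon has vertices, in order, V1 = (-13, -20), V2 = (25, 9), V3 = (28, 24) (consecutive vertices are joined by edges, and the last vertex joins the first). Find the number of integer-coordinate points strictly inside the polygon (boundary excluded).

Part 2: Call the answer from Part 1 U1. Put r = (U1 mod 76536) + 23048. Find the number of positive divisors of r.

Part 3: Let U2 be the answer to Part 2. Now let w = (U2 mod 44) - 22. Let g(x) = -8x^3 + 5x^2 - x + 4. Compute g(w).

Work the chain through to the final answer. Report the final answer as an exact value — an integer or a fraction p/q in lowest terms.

1918

Part 1: cross terms: (-13*9 - 25*-20)=383, (25*24 - 28*9)=348, (28*-20 - -13*24)=-248; twice the area = |483| = 483; area = 483/2; boundary points = 1 + 3 + 1 = 5; strictly interior points = area - boundary/2 + 1 = 240; answer 240
Part 2: U1 = 240; r = 23288; 23288 = 2^3 * 41 * 71; number of divisors = (3+1) * (1+1) * (1+1) = 16; answer 16
Part 3: U2 = 16; w = -6; -8*(-6)^3 + 5*(-6)^2 - 1*(-6)^1 + 4 = (1728) + (180) + (6) + (4) = 1918; answer 1918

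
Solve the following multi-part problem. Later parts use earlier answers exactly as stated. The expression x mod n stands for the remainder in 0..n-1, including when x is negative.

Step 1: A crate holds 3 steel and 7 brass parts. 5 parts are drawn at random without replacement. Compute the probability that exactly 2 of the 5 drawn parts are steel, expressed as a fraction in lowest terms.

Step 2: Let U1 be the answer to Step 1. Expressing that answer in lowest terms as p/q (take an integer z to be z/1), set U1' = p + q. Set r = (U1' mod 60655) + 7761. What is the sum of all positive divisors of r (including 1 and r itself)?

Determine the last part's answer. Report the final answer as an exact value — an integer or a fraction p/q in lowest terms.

11670

Step 1: total draws C(10,5) = 252; favorable C(3,2)*C(7,3) = 105; P = 5/12; answer 5/12
Step 2: U1 = 5/12; threaded value p + q = 17; r = 7778; 7778 = 2 * 3889; sigma = (1 + 2) * (1 + 3889) = 3 * 3890 = 11670; answer 11670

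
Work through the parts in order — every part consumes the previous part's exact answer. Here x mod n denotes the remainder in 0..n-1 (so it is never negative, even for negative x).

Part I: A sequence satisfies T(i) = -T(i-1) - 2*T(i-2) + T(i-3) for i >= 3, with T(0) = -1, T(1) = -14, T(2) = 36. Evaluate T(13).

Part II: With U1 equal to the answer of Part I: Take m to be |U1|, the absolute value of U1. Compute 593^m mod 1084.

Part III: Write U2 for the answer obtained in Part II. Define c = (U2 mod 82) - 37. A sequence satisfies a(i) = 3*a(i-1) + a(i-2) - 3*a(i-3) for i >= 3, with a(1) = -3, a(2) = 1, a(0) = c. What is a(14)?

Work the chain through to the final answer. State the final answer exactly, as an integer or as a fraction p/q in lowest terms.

-13751009

Part I: T(3) = -1*(36) - 2*(-14) + 1*(-1) = -9; iterating: T(3)=-9, T(4)=-77, T(5)=131, T(6)=14, T(7)=-353, T(8)=456, T(9)=264, T(10)=-1529, T(11)=1457, T(12)=1865, T(13)=-6308; answer -6308
Part II: U1 = -6308; m = 6308; squarings mod 1084: 593^1=593, 593^2=433, 593^4=1041, 593^8=765, 593^16=949, 593^32=881, 593^64=17, 593^128=289, 593^256=53, 593^512=641, 593^1024=45, 593^2048=941, 593^4096=937; 593^6308 = 593^4 * 593^32 * 593^128 * 593^2048 * 593^4096 = 553 (mod 1084); answer 553
Part III: U2 = 553; c = 24; a(3) = 3*(1) + 1*(-3) - 3*(24) = -72; iterating: a(3)=-72, a(4)=-206, a(5)=-693, a(6)=-2069, a(7)=-6282, a(8)=-18836, a(9)=-56583, a(10)=-169739, a(11)=-509292, a(12)=-1527866, a(13)=-4583673, a(14)=-13751009; answer -13751009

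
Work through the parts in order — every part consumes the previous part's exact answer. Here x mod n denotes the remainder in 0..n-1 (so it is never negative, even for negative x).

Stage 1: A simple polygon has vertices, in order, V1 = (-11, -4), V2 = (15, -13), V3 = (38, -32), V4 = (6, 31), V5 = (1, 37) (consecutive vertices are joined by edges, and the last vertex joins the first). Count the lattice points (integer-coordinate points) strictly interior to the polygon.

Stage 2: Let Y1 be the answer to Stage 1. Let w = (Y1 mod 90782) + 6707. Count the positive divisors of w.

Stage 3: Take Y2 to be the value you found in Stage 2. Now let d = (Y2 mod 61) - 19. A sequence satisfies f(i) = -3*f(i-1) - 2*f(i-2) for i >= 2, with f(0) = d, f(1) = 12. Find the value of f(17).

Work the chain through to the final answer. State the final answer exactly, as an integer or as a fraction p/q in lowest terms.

-131058

Stage 1: cross terms: (-11*-13 - 15*-4)=203, (15*-32 - 38*-13)=14, (38*31 - 6*-32)=1370, (6*37 - 1*31)=191, (1*-4 - -11*37)=403; twice the area = |2181| = 2181; area = 2181/2; boundary points = 1 + 1 + 1 + 1 + 1 = 5; strictly interior points = area - boundary/2 + 1 = 1089; answer 1089
Stage 2: Y1 = 1089; w = 7796; 7796 = 2^2 * 1949; number of divisors = (2+1) * (1+1) = 6; answer 6
Stage 3: Y2 = 6; d = -13; f(2) = -3*(12) - 2*(-13) = -10; iterating: f(2)=-10, f(3)=6, f(4)=2, f(5)=-18, f(6)=50, f(7)=-114, f(8)=242, f(9)=-498, f(10)=1010, f(11)=-2034, f(12)=4082, f(13)=-8178, f(14)=16370, f(15)=-32754, f(16)=65522, f(17)=-131058; answer -131058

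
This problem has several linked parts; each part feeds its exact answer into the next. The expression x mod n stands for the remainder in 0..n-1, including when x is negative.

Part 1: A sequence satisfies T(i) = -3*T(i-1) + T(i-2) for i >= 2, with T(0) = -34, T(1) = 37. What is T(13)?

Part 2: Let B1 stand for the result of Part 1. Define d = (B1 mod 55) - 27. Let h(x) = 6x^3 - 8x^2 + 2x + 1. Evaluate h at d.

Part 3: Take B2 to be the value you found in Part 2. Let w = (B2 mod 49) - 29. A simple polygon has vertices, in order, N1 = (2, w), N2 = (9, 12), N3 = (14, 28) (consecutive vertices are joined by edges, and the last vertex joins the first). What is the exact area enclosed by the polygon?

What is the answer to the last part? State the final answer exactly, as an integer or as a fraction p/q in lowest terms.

9

Part 1: T(2) = -3*(37) + 1*(-34) = -145; iterating: T(2)=-145, T(3)=472, T(4)=-1561, T(5)=5155, T(6)=-17026, T(7)=56233, T(8)=-185725, T(9)=613408, T(10)=-2025949, T(11)=6691255, T(12)=-22099714, T(13)=72990397; answer 72990397
Part 2: B1 = 72990397; d = -20; 6*(-20)^3 - 8*(-20)^2 + 2*(-20)^1 + 1 = (-48000) + (-3200) + (-40) + (1) = -51239; answer -51239
Part 3: B2 = -51239; w = -14; cross terms: (2*12 - 9*-14)=150, (9*28 - 14*12)=84, (14*-14 - 2*28)=-252; twice the area = |-18| = 18; area = 9; answer 9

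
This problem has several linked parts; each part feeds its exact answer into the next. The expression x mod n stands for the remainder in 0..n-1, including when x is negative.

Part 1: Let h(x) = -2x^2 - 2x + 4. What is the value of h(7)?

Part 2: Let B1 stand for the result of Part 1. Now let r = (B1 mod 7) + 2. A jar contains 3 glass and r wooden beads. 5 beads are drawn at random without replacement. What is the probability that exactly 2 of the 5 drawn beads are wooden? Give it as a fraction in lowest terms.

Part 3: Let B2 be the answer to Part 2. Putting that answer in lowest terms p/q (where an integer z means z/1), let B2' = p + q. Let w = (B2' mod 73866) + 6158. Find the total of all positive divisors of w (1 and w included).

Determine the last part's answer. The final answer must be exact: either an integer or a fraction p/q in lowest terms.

7992

Part 1: -2*(7)^2 - 2*(7)^1 + 4 = (-98) + (-14) + (4) = -108; answer -108
Part 2: B1 = -108; r = 6; total draws C(9,5) = 126; favorable C(6,2)*C(3,3) = 15; P = 5/42; answer 5/42
Part 3: B2 = 5/42; threaded value p + q = 47; w = 6205; 6205 = 5 * 17 * 73; sigma = (1 + 5) * (1 + 17) * (1 + 73) = 6 * 18 * 74 = 7992; answer 7992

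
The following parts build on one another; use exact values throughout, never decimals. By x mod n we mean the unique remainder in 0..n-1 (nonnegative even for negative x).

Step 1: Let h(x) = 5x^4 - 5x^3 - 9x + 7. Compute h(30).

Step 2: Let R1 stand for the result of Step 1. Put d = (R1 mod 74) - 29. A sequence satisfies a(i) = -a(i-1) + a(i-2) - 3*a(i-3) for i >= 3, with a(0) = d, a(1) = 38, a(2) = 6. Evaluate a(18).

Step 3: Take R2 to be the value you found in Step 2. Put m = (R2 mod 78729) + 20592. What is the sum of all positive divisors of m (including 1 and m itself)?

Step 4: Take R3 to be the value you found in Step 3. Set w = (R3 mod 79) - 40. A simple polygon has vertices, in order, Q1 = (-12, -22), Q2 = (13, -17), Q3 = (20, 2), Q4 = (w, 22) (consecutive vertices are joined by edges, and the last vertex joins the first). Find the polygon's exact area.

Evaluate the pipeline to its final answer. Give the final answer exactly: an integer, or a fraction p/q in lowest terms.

708

Step 1: 5*(30)^4 - 5*(30)^3 - 9*(30)^1 + 7 = (4050000) + (-135000) + (-270) + (7) = 3914737; answer 3914737
Step 2: R1 = 3914737; d = 34; a(3) = -1*(6) + 1*(38) - 3*(34) = -70; iterating: a(3)=-70, a(4)=-38, a(5)=-50, a(6)=222, a(7)=-158, a(8)=530, a(9)=-1354, a(10)=2358, a(11)=-5302, a(12)=11722, a(13)=-24098, a(14)=51726, a(15)=-110990, a(16)=235010, a(17)=-501178, a(18)=1069158; answer 1069158
Step 3: R2 = 1069158; m = 66273; 66273 = 3 * 22091; sigma = (1 + 3) * (1 + 22091) = 4 * 22092 = 88368; answer 88368
Step 4: R3 = 88368; w = 6; cross terms: (-12*-17 - 13*-22)=490, (13*2 - 20*-17)=366, (20*22 - 6*2)=428, (6*-22 - -12*22)=132; twice the area = |1416| = 1416; area = 708; answer 708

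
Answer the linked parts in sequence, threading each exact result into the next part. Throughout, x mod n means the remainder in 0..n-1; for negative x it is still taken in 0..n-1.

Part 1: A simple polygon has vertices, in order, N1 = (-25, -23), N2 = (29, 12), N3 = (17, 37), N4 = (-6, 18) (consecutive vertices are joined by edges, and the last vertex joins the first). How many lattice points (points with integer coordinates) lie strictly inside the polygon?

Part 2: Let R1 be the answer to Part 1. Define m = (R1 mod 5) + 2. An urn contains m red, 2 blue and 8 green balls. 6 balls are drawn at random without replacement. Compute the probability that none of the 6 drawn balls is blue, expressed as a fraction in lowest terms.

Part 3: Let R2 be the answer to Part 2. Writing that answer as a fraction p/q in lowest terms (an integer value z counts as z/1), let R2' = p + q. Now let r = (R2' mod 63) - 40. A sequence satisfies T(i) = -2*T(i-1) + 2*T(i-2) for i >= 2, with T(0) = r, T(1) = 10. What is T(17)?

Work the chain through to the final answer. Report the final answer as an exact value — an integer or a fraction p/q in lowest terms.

Part 1: cross terms: (-25*12 - 29*-23)=367, (29*37 - 17*12)=869, (17*18 - -6*37)=528, (-6*-23 - -25*18)=588; twice the area = |2352| = 2352; area = 1176; boundary points = 1 + 1 + 1 + 1 = 4; strictly interior points = area - boundary/2 + 1 = 1175; answer 1175
Part 2: R1 = 1175; m = 2; total draws C(12,6) = 924; favorable C(10,6) = 210; P = 5/22; answer 5/22
Part 3: R2 = 5/22; threaded value p + q = 27; r = -13; T(2) = -2*(10) + 2*(-13) = -46; iterating: T(2)=-46, T(3)=112, T(4)=-316, T(5)=856, T(6)=-2344, T(7)=6400, T(8)=-17488, T(9)=47776, T(10)=-130528, T(11)=356608, T(12)=-974272, T(13)=2661760, T(14)=-7272064, T(15)=19867648, T(16)=-54279424, T(17)=148294144; answer 148294144

148294144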